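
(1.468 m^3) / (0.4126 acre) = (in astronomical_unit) 5.877e-15. Check: 1.468 m^3 is already in m^3. 1 acre = 4046.8564 m^2, so 0.4126 acre = 0.4126 * 4046.8564 = 1669.733 m^2. Combine: 1.468 m^3 / 1669.733 m^2 = 0.0008791825 m. 1 astronomical_unit = 1.4959787e+11 m, so 0.0008791825 m = 0.0008791825 / 1.4959787e+11 = 5.876972e-15 astronomical_unit ≈ 5.877e-15 astronomical_unit (4 s.f.).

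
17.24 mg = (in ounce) 1 mg = 1e-06 kg, so 17.24 mg = 17.24 * 1e-06 = 1.724e-05 kg. 1 ounce = 0.028349523 kg, so 1.724e-05 kg = 1.724e-05 / 0.028349523 = 0.0006081231 ounce ≈ 0.0006081 ounce (4 s.f.). Final answer: 0.0006081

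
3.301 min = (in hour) 1 min = 60 s, so 3.301 min = 3.301 * 60 = 198.06 s. 1 hour = 3600 s, so 198.06 s = 198.06 / 3600 = 0.055016667 hour ≈ 0.05502 hour (4 s.f.). Final answer: 0.05502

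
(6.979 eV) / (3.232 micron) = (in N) 3.46e-13. Check: 1 eV = 1.6021766e-19 J, so 6.979 eV = 6.979 * 1.6021766e-19 = 1.1181591e-18 J. 1 micron = 1e-06 m, so 3.232 micron = 3.232 * 1e-06 = 3.232e-06 m. Combine: 1.1181591e-18 J / 3.232e-06 m = 3.4596506e-13 N. Result: 3.4596506e-13 N ≈ 3.46e-13 N (4 s.f.).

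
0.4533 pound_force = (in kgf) 1 pound_force = 4.4482216 N, so 0.4533 pound_force = 0.4533 * 4.4482216 = 2.0163789 N. 1 kgf = 9.80665 N, so 2.0163789 N = 2.0163789 / 9.80665 = 0.20561342 kgf ≈ 0.2056 kgf (4 s.f.). Final answer: 0.2056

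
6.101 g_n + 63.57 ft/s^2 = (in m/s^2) 1 g_n = 9.80665 m/s^2, so 6.101 g_n = 6.101 * 9.80665 = 59.830372 m/s^2. 1 ft/s^2 = 0.3048 m/s^2, so 63.57 ft/s^2 = 63.57 * 0.3048 = 19.376136 m/s^2. Sum: 59.830372 + 19.376136 = 79.206508 m/s^2. Result: 79.206508 m/s^2 ≈ 79.21 m/s^2 (4 s.f.). Final answer: 79.21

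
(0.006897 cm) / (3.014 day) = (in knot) 5.148e-10. Check: 1 cm = 0.01 m, so 0.006897 cm = 0.006897 * 0.01 = 6.897e-05 m. 1 day = 86400 s, so 3.014 day = 3.014 * 86400 = 260409.6 s. Combine: 6.897e-05 m / 260409.6 s = 2.6485199e-10 m/s. 1 knot = 0.51444444 m/s, so 2.6485199e-10 m/s = 2.6485199e-10 / 0.51444444 = 5.1483108e-10 knot ≈ 5.148e-10 knot (4 s.f.).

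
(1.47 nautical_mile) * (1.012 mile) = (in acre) 1 nautical_mile = 1852 m, so 1.47 nautical_mile = 1.47 * 1852 = 2722.44 m. 1 mile = 1609.344 m, so 1.012 mile = 1.012 * 1609.344 = 1628.6561 m. Combine: 2722.44 m * 1628.6561 m = 4433918.6 m^2. 1 acre = 4046.8564 m^2, so 4433918.6 m^2 = 4433918.6 / 4046.8564 = 1095.6451 acre ≈ 1096 acre (4 s.f.). Final answer: 1096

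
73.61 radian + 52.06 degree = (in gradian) 4744. Check: 73.61 radian = 73.61 rad. 1 degree = 0.017453293 rad, so 52.06 degree = 52.06 * 0.017453293 = 0.90861841 rad. Sum: 73.61 + 0.90861841 = 74.518618 rad. 1 gradian = 0.015707963 rad, so 74.518618 rad = 74.518618 / 0.015707963 = 4744.0026 gradian ≈ 4744 gradian (4 s.f.).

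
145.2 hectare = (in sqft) 1 hectare = 10000 m^2, so 145.2 hectare = 145.2 * 10000 = 1452000 m^2. 1 sqft = 0.09290304 m^2, so 1452000 m^2 = 1452000 / 0.09290304 = 15629198 sqft ≈ 1.563e+07 sqft (4 s.f.). Final answer: 1.563e+07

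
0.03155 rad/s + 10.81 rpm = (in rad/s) 1.164. Check: 0.03155 rad/s is already in rad/s. 1 rpm = 0.10471976 rad/s, so 10.81 rpm = 10.81 * 0.10471976 = 1.1320206 rad/s. Sum: 0.03155 + 1.1320206 = 1.1635706 rad/s. Result: 1.1635706 rad/s ≈ 1.164 rad/s (4 s.f.).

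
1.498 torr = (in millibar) 1.997. Check: 1 torr = 133.32237 Pa, so 1.498 torr = 1.498 * 133.32237 = 199.71691 Pa. 1 millibar = 100 Pa, so 199.71691 Pa = 199.71691 / 100 = 1.9971691 millibar ≈ 1.997 millibar (4 s.f.).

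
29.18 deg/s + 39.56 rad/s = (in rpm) 382.6. Check: 1 deg/s = 0.017453293 rad/s, so 29.18 deg/s = 29.18 * 0.017453293 = 0.50928708 rad/s. 39.56 rad/s is already in rad/s. Sum: 0.50928708 + 39.56 = 40.069287 rad/s. 1 rpm = 0.10471976 rad/s, so 40.069287 rad/s = 40.069287 / 0.10471976 = 382.63351 rpm ≈ 382.6 rpm (4 s.f.).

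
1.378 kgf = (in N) 1 kgf = 9.80665 N, so 1.378 kgf = 1.378 * 9.80665 = 13.513564 N. Result: 13.513564 N ≈ 13.51 N (4 s.f.). Final answer: 13.51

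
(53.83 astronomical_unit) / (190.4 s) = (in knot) 8.221e+10. Check: 1 astronomical_unit = 1.4959787e+11 m, so 53.83 astronomical_unit = 53.83 * 1.4959787e+11 = 8.0528534e+12 m. 190.4 s is already in s. Combine: 8.0528534e+12 m / 190.4 s = 4.2294398e+10 m/s. 1 knot = 0.51444444 m/s, so 4.2294398e+10 m/s = 4.2294398e+10 / 0.51444444 = 8.2213733e+10 knot ≈ 8.221e+10 knot (4 s.f.).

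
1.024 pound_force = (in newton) 4.555. Check: 1 pound_force = 4.4482216 N, so 1.024 pound_force = 1.024 * 4.4482216 = 4.5549789 N. 4.5549789 N = 4.5549789 newton ≈ 4.555 newton (4 s.f.).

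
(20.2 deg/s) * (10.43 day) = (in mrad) 1 deg/s = 0.017453293 rad/s, so 20.2 deg/s = 20.2 * 0.017453293 = 0.35255651 rad/s. 1 day = 86400 s, so 10.43 day = 10.43 * 86400 = 901152 s. Combine: 0.35255651 rad/s * 901152 s = 317707 rad. 1 mrad = 0.001 rad, so 317707 rad = 317707 / 0.001 = 3.17707e+08 mrad ≈ 3.177e+08 mrad (4 s.f.). Final answer: 3.177e+08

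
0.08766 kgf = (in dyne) 8.597e+04. Check: 1 kgf = 9.80665 N, so 0.08766 kgf = 0.08766 * 9.80665 = 0.85965094 N. 1 dyne = 1e-05 N, so 0.85965094 N = 0.85965094 / 1e-05 = 85965.094 dyne ≈ 8.597e+04 dyne (4 s.f.).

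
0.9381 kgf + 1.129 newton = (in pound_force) 1 kgf = 9.80665 N, so 0.9381 kgf = 0.9381 * 9.80665 = 9.1996184 N. 1.129 newton = 1.129 N. Sum: 9.1996184 + 1.129 = 10.328618 N. 1 pound_force = 4.4482216 N, so 10.328618 N = 10.328618 / 4.4482216 = 2.3219658 pound_force ≈ 2.322 pound_force (4 s.f.). Final answer: 2.322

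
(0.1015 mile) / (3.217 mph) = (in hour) 0.03155. Check: 1 mile = 1609.344 m, so 0.1015 mile = 0.1015 * 1609.344 = 163.34842 m. 1 mph = 0.44704 m/s, so 3.217 mph = 3.217 * 0.44704 = 1.4381277 m/s. Combine: 163.34842 m / 1.4381277 m/s = 113.58408 s. 1 hour = 3600 s, so 113.58408 s = 113.58408 / 3600 = 0.031551135 hour ≈ 0.03155 hour (4 s.f.).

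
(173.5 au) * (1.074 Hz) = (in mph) 6.236e+13. Check: 1 au = 1.4959787e+11 m, so 173.5 au = 173.5 * 1.4959787e+11 = 2.5955231e+13 m. 1.074 Hz is already in Hz. Combine: 2.5955231e+13 m * 1.074 Hz = 2.7875918e+13 m/s. 1 mph = 0.44704 m/s, so 2.7875918e+13 m/s = 2.7875918e+13 / 0.44704 = 6.2356652e+13 mph ≈ 6.236e+13 mph (4 s.f.).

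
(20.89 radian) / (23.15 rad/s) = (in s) 20.89 radian = 20.89 rad. 23.15 rad/s is already in rad/s. Combine: 20.89 rad / 23.15 rad/s = 0.90237581 s. Result: 0.90237581 s ≈ 0.9024 s (4 s.f.). Final answer: 0.9024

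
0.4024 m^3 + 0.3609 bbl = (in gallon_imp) 101.1. Check: 0.4024 m^3 is already in m^3. 1 bbl = 0.15898729 m^3, so 0.3609 bbl = 0.3609 * 0.15898729 = 0.057378515 m^3. Sum: 0.4024 + 0.057378515 = 0.45977851 m^3. 1 gallon_imp = 0.00454609 m^3, so 0.45977851 m^3 = 0.45977851 / 0.00454609 = 101.13713 gallon_imp ≈ 101.1 gallon_imp (4 s.f.).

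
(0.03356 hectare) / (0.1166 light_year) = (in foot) 9.981e-13. Check: 1 hectare = 10000 m^2, so 0.03356 hectare = 0.03356 * 10000 = 335.6 m^2. 1 light_year = 9.4607305e+15 m, so 0.1166 light_year = 0.1166 * 9.4607305e+15 = 1.1031212e+15 m. Combine: 335.6 m^2 / 1.1031212e+15 m = 3.0422768e-13 m. 1 foot = 0.3048 m, so 3.0422768e-13 m = 3.0422768e-13 / 0.3048 = 9.9812232e-13 foot ≈ 9.981e-13 foot (4 s.f.).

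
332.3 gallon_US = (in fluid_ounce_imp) 1 gallon_US = 0.0037854118 m^3, so 332.3 gallon_US = 332.3 * 0.0037854118 = 1.2578923 m^3. 1 fluid_ounce_imp = 2.8413063e-05 m^3, so 1.2578923 m^3 = 1.2578923 / 2.8413063e-05 = 44271.621 fluid_ounce_imp ≈ 4.427e+04 fluid_ounce_imp (4 s.f.). Final answer: 4.427e+04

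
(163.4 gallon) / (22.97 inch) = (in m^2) 1.06. Check: 1 gallon = 0.0037854118 m^3, so 163.4 gallon = 163.4 * 0.0037854118 = 0.61853629 m^3. 1 inch = 0.0254 m, so 22.97 inch = 22.97 * 0.0254 = 0.583438 m. Combine: 0.61853629 m^3 / 0.583438 m = 1.0601577 m^2. Result: 1.0601577 m^2 ≈ 1.06 m^2 (4 s.f.).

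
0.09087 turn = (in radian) 0.571. Check: 1 turn = 6.2831853 rad, so 0.09087 turn = 0.09087 * 6.2831853 = 0.57095305 rad. 0.57095305 rad = 0.57095305 radian ≈ 0.571 radian (4 s.f.).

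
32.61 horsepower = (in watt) 1 horsepower = 745.69987 W, so 32.61 horsepower = 32.61 * 745.69987 = 24317.273 W. 24317.273 W = 24317.273 watt ≈ 2.432e+04 watt (4 s.f.). Final answer: 2.432e+04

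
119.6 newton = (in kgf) 119.6 newton = 119.6 N. 1 kgf = 9.80665 N, so 119.6 N = 119.6 / 9.80665 = 12.195806 kgf ≈ 12.2 kgf (4 s.f.). Final answer: 12.2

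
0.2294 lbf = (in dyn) 1 lbf = 4.4482216 N, so 0.2294 lbf = 0.2294 * 4.4482216 = 1.020422 N. 1 dyn = 1e-05 N, so 1.020422 N = 1.020422 / 1e-05 = 102042.2 dyn ≈ 1.02e+05 dyn (4 s.f.). Final answer: 1.02e+05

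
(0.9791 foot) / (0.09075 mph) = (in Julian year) 1 foot = 0.3048 m, so 0.9791 foot = 0.9791 * 0.3048 = 0.29842968 m. 1 mph = 0.44704 m/s, so 0.09075 mph = 0.09075 * 0.44704 = 0.04056888 m/s. Combine: 0.29842968 m / 0.04056888 m/s = 7.3561232 s. 1 Julian year = 31557600 s, so 7.3561232 s = 7.3561232 / 31557600 = 2.3310148e-07 Julian year ≈ 2.331e-07 Julian year (4 s.f.). Final answer: 2.331e-07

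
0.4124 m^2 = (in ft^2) 1 ft^2 = 0.09290304 m^2, so 0.4124 m^2 = 0.4124 / 0.09290304 = 4.4390367 ft^2 ≈ 4.439 ft^2 (4 s.f.). Final answer: 4.439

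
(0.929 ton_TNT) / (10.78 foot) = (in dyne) 1 ton_TNT = 4.184e+09 J, so 0.929 ton_TNT = 0.929 * 4.184e+09 = 3.886936e+09 J. 1 foot = 0.3048 m, so 10.78 foot = 10.78 * 0.3048 = 3.285744 m. Combine: 3.886936e+09 J / 3.285744 m = 1.1829698e+09 N. 1 dyne = 1e-05 N, so 1.1829698e+09 N = 1.1829698e+09 / 1e-05 = 1.1829698e+14 dyne ≈ 1.183e+14 dyne (4 s.f.). Final answer: 1.183e+14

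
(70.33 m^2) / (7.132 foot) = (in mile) 70.33 m^2 is already in m^2. 1 foot = 0.3048 m, so 7.132 foot = 7.132 * 0.3048 = 2.1738336 m. Combine: 70.33 m^2 / 2.1738336 m = 32.352982 m. 1 mile = 1609.344 m, so 32.352982 m = 32.352982 / 1609.344 = 0.020103211 mile ≈ 0.0201 mile (4 s.f.). Final answer: 0.0201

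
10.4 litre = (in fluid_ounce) 1 litre = 0.001 m^3, so 10.4 litre = 10.4 * 0.001 = 0.0104 m^3. 1 fluid_ounce = 2.957353e-05 m^3, so 0.0104 m^3 = 0.0104 / 2.957353e-05 = 351.66584 fluid_ounce ≈ 351.7 fluid_ounce (4 s.f.). Final answer: 351.7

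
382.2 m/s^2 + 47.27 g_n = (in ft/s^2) 382.2 m/s^2 is already in m/s^2. 1 g_n = 9.80665 m/s^2, so 47.27 g_n = 47.27 * 9.80665 = 463.56035 m/s^2. Sum: 382.2 + 463.56035 = 845.76035 m/s^2. 1 ft/s^2 = 0.3048 m/s^2, so 845.76035 m/s^2 = 845.76035 / 0.3048 = 2774.8043 ft/s^2 ≈ 2775 ft/s^2 (4 s.f.). Final answer: 2775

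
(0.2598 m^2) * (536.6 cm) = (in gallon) 368.3. Check: 0.2598 m^2 is already in m^2. 1 cm = 0.01 m, so 536.6 cm = 536.6 * 0.01 = 5.366 m. Combine: 0.2598 m^2 * 5.366 m = 1.3940868 m^3. 1 gallon = 0.0037854118 m^3, so 1.3940868 m^3 = 1.3940868 / 0.0037854118 = 368.27877 gallon ≈ 368.3 gallon (4 s.f.).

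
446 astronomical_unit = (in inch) 1 astronomical_unit = 1.4959787e+11 m, so 446 astronomical_unit = 446 * 1.4959787e+11 = 6.672065e+13 m. 1 inch = 0.0254 m, so 6.672065e+13 m = 6.672065e+13 / 0.0254 = 2.6267973e+15 inch ≈ 2.627e+15 inch (4 s.f.). Final answer: 2.627e+15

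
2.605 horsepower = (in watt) 1943. Check: 1 horsepower = 745.69987 W, so 2.605 horsepower = 2.605 * 745.69987 = 1942.5482 W. 1942.5482 W = 1942.5482 watt ≈ 1943 watt (4 s.f.).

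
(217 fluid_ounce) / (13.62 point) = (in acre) 1 fluid_ounce = 2.957353e-05 m^3, so 217 fluid_ounce = 217 * 2.957353e-05 = 0.0064174559 m^3. 1 point = 0.00035277778 m, so 13.62 point = 13.62 * 0.00035277778 = 0.0048048333 m. Combine: 0.0064174559 m^3 / 0.0048048333 m = 1.3356251 m^2. 1 acre = 4046.8564 m^2, so 1.3356251 m^2 = 1.3356251 / 4046.8564 = 0.00033004015 acre ≈ 0.00033 acre (4 s.f.). Final answer: 0.00033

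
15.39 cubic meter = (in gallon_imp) 15.39 cubic meter = 15.39 m^3. 1 gallon_imp = 0.00454609 m^3, so 15.39 m^3 = 15.39 / 0.00454609 = 3385.3267 gallon_imp ≈ 3385 gallon_imp (4 s.f.). Final answer: 3385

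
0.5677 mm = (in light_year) 1 mm = 0.001 m, so 0.5677 mm = 0.5677 * 0.001 = 0.0005677 m. 1 light_year = 9.4607305e+15 m, so 0.0005677 m = 0.0005677 / 9.4607305e+15 = 6.0005937e-20 light_year ≈ 6.001e-20 light_year (4 s.f.). Final answer: 6.001e-20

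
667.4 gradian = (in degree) 600.7. Check: 1 gradian = 0.015707963 rad, so 667.4 gradian = 667.4 * 0.015707963 = 10.483495 rad. 1 degree = 0.017453293 rad, so 10.483495 rad = 10.483495 / 0.017453293 = 600.66 degree ≈ 600.7 degree (4 s.f.).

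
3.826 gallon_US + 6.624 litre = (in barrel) 1 gallon_US = 0.0037854118 m^3, so 3.826 gallon_US = 3.826 * 0.0037854118 = 0.014482985 m^3. 1 litre = 0.001 m^3, so 6.624 litre = 6.624 * 0.001 = 0.006624 m^3. Sum: 0.014482985 + 0.006624 = 0.021106985 m^3. 1 barrel = 0.15898729 m^3, so 0.021106985 m^3 = 0.021106985 / 0.15898729 = 0.13275894 barrel ≈ 0.1328 barrel (4 s.f.). Final answer: 0.1328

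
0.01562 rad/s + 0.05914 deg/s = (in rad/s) 0.01562 rad/s is already in rad/s. 1 deg/s = 0.017453293 rad/s, so 0.05914 deg/s = 0.05914 * 0.017453293 = 0.0010321877 rad/s. Sum: 0.01562 + 0.0010321877 = 0.016652188 rad/s. Result: 0.016652188 rad/s ≈ 0.01665 rad/s (4 s.f.). Final answer: 0.01665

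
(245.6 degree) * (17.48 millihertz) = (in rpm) 1 degree = 0.017453293 rad, so 245.6 degree = 245.6 * 0.017453293 = 4.2865286 rad. 1 millihertz = 0.001 Hz, so 17.48 millihertz = 17.48 * 0.001 = 0.01748 Hz. Combine: 4.2865286 rad * 0.01748 Hz = 0.074928521 rad/s. 1 rpm = 0.10471976 rad/s, so 0.074928521 rad/s = 0.074928521 / 0.10471976 = 0.71551467 rpm ≈ 0.7155 rpm (4 s.f.). Final answer: 0.7155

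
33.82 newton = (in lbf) 7.603. Check: 33.82 newton = 33.82 N. 1 lbf = 4.4482216 N, so 33.82 N = 33.82 / 4.4482216 = 7.6030385 lbf ≈ 7.603 lbf (4 s.f.).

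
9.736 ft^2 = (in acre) 1 ft^2 = 0.09290304 m^2, so 9.736 ft^2 = 9.736 * 0.09290304 = 0.904504 m^2. 1 acre = 4046.8564 m^2, so 0.904504 m^2 = 0.904504 / 4046.8564 = 0.00022350781 acre ≈ 0.0002235 acre (4 s.f.). Final answer: 0.0002235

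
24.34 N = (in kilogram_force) 2.482. Check: 1 kilogram_force = 9.80665 N, so 24.34 N = 24.34 / 9.80665 = 2.4819893 kilogram_force ≈ 2.482 kilogram_force (4 s.f.).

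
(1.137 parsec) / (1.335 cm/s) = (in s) 2.628e+18. Check: 1 parsec = 3.0856776e+16 m, so 1.137 parsec = 1.137 * 3.0856776e+16 = 3.5084154e+16 m. 1 cm/s = 0.01 m/s, so 1.335 cm/s = 1.335 * 0.01 = 0.01335 m/s. Combine: 3.5084154e+16 m / 0.01335 m/s = 2.6280265e+18 s. Result: 2.6280265e+18 s ≈ 2.628e+18 s (4 s.f.).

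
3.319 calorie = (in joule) 13.89. Check: 1 calorie = 4.184 J, so 3.319 calorie = 3.319 * 4.184 = 13.886696 J. 13.886696 J = 13.886696 joule ≈ 13.89 joule (4 s.f.).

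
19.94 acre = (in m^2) 1 acre = 4046.8564 m^2, so 19.94 acre = 19.94 * 4046.8564 = 80694.317 m^2. Result: 80694.317 m^2 ≈ 8.069e+04 m^2 (4 s.f.). Final answer: 8.069e+04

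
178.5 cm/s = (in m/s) 1.785. Check: 1 cm/s = 0.01 m/s, so 178.5 cm/s = 178.5 * 0.01 = 1.785 m/s. Result: 1.785 m/s.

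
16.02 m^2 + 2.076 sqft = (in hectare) 0.001621. Check: 16.02 m^2 is already in m^2. 1 sqft = 0.09290304 m^2, so 2.076 sqft = 2.076 * 0.09290304 = 0.19286671 m^2. Sum: 16.02 + 0.19286671 = 16.212867 m^2. 1 hectare = 10000 m^2, so 16.212867 m^2 = 16.212867 / 10000 = 0.0016212867 hectare ≈ 0.001621 hectare (4 s.f.).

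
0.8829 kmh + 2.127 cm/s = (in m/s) 1 kmh = 0.27777778 m/s, so 0.8829 kmh = 0.8829 * 0.27777778 = 0.24525 m/s. 1 cm/s = 0.01 m/s, so 2.127 cm/s = 2.127 * 0.01 = 0.02127 m/s. Sum: 0.24525 + 0.02127 = 0.26652 m/s. Result: 0.26652 m/s ≈ 0.2665 m/s (4 s.f.). Final answer: 0.2665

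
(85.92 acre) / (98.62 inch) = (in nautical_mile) 1 acre = 4046.8564 m^2, so 85.92 acre = 85.92 * 4046.8564 = 347705.9 m^2. 1 inch = 0.0254 m, so 98.62 inch = 98.62 * 0.0254 = 2.504948 m. Combine: 347705.9 m^2 / 2.504948 m = 138807.63 m. 1 nautical_mile = 1852 m, so 138807.63 m = 138807.63 / 1852 = 74.950126 nautical_mile ≈ 74.95 nautical_mile (4 s.f.). Final answer: 74.95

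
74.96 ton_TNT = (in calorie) 7.496e+10. Check: 1 ton_TNT = 4.184e+09 J, so 74.96 ton_TNT = 74.96 * 4.184e+09 = 3.1363264e+11 J. 1 calorie = 4.184 J, so 3.1363264e+11 J = 3.1363264e+11 / 4.184 = 7.496e+10 calorie.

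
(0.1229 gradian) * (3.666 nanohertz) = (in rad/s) 7.077e-12. Check: 1 gradian = 0.015707963 rad, so 0.1229 gradian = 0.1229 * 0.015707963 = 0.0019305087 rad. 1 nanohertz = 1e-09 Hz, so 3.666 nanohertz = 3.666 * 1e-09 = 3.666e-09 Hz. Combine: 0.0019305087 rad * 3.666e-09 Hz = 7.0772448e-12 rad/s. Result: 7.0772448e-12 rad/s ≈ 7.077e-12 rad/s (4 s.f.).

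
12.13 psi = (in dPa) 1 psi = 6894.7573 Pa, so 12.13 psi = 12.13 * 6894.7573 = 83633.406 Pa. 1 dPa = 0.1 Pa, so 83633.406 Pa = 83633.406 / 0.1 = 836334.06 dPa ≈ 8.363e+05 dPa (4 s.f.). Final answer: 8.363e+05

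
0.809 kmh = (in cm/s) 1 kmh = 0.27777778 m/s, so 0.809 kmh = 0.809 * 0.27777778 = 0.22472222 m/s. 1 cm/s = 0.01 m/s, so 0.22472222 m/s = 0.22472222 / 0.01 = 22.472222 cm/s ≈ 22.47 cm/s (4 s.f.). Final answer: 22.47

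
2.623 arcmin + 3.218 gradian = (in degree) 2.94. Check: 1 arcmin = 0.00029088821 rad, so 2.623 arcmin = 2.623 * 0.00029088821 = 0.00076299977 rad. 1 gradian = 0.015707963 rad, so 3.218 gradian = 3.218 * 0.015707963 = 0.050548226 rad. Sum: 0.00076299977 + 0.050548226 = 0.051311226 rad. 1 degree = 0.017453293 rad, so 0.051311226 rad = 0.051311226 / 0.017453293 = 2.9399167 degree ≈ 2.94 degree (4 s.f.).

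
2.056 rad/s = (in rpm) 1 rpm = 0.10471976 rad/s, so 2.056 rad/s = 2.056 / 0.10471976 = 19.633354 rpm ≈ 19.63 rpm (4 s.f.). Final answer: 19.63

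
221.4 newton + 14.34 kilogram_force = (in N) 362. Check: 221.4 newton = 221.4 N. 1 kilogram_force = 9.80665 N, so 14.34 kilogram_force = 14.34 * 9.80665 = 140.62736 N. Sum: 221.4 + 140.62736 = 362.02736 N. Result: 362.02736 N ≈ 362 N (4 s.f.).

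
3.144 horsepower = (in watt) 1 horsepower = 745.69987 W, so 3.144 horsepower = 3.144 * 745.69987 = 2344.4804 W. 2344.4804 W = 2344.4804 watt ≈ 2344 watt (4 s.f.). Final answer: 2344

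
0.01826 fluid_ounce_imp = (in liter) 1 fluid_ounce_imp = 2.8413063e-05 m^3, so 0.01826 fluid_ounce_imp = 0.01826 * 2.8413063e-05 = 5.1882252e-07 m^3. 1 liter = 0.001 m^3, so 5.1882252e-07 m^3 = 5.1882252e-07 / 0.001 = 0.00051882252 liter ≈ 0.0005188 liter (4 s.f.). Final answer: 0.0005188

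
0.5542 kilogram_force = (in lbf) 1 kilogram_force = 9.80665 N, so 0.5542 kilogram_force = 0.5542 * 9.80665 = 5.4348454 N. 1 lbf = 4.4482216 N, so 5.4348454 N = 5.4348454 / 4.4482216 = 1.2218019 lbf ≈ 1.222 lbf (4 s.f.). Final answer: 1.222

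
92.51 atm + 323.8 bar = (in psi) 1 atm = 101325 Pa, so 92.51 atm = 92.51 * 101325 = 9373575.8 Pa. 1 bar = 100000 Pa, so 323.8 bar = 323.8 * 100000 = 32380000 Pa. Sum: 9373575.8 + 32380000 = 41753576 Pa. 1 psi = 6894.7573 Pa, so 41753576 Pa = 41753576 / 6894.7573 = 6055.8442 psi ≈ 6056 psi (4 s.f.). Final answer: 6056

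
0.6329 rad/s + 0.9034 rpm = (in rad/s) 0.7275. Check: 0.6329 rad/s is already in rad/s. 1 rpm = 0.10471976 rad/s, so 0.9034 rpm = 0.9034 * 0.10471976 = 0.094603827 rad/s. Sum: 0.6329 + 0.094603827 = 0.72750383 rad/s. Result: 0.72750383 rad/s ≈ 0.7275 rad/s (4 s.f.).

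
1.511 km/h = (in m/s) 0.4197. Check: 1 km/h = 0.27777778 m/s, so 1.511 km/h = 1.511 * 0.27777778 = 0.41972222 m/s. Result: 0.41972222 m/s ≈ 0.4197 m/s (4 s.f.).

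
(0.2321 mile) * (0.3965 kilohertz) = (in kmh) 1 mile = 1609.344 m, so 0.2321 mile = 0.2321 * 1609.344 = 373.52874 m. 1 kilohertz = 1000 Hz, so 0.3965 kilohertz = 0.3965 * 1000 = 396.5 Hz. Combine: 373.52874 m * 396.5 Hz = 148104.15 m/s. 1 kmh = 0.27777778 m/s, so 148104.15 m/s = 148104.15 / 0.27777778 = 533174.93 kmh ≈ 5.332e+05 kmh (4 s.f.). Final answer: 5.332e+05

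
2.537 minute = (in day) 0.001762. Check: 1 minute = 60 s, so 2.537 minute = 2.537 * 60 = 152.22 s. 1 day = 86400 s, so 152.22 s = 152.22 / 86400 = 0.0017618056 day ≈ 0.001762 day (4 s.f.).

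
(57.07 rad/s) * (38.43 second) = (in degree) 1.257e+05. Check: 57.07 rad/s is already in rad/s. 38.43 second = 38.43 s. Combine: 57.07 rad/s * 38.43 s = 2193.2001 rad. 1 degree = 0.017453293 rad, so 2193.2001 rad = 2193.2001 / 0.017453293 = 125661.11 degree ≈ 1.257e+05 degree (4 s.f.).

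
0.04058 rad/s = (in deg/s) 2.325. Check: 1 deg/s = 0.017453293 rad/s, so 0.04058 rad/s = 0.04058 / 0.017453293 = 2.3250627 deg/s ≈ 2.325 deg/s (4 s.f.).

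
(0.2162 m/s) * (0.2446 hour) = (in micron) 0.2162 m/s is already in m/s. 1 hour = 3600 s, so 0.2446 hour = 0.2446 * 3600 = 880.56 s. Combine: 0.2162 m/s * 880.56 s = 190.37707 m. 1 micron = 1e-06 m, so 190.37707 m = 190.37707 / 1e-06 = 1.9037707e+08 micron ≈ 1.904e+08 micron (4 s.f.). Final answer: 1.904e+08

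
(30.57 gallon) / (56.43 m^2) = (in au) 1 gallon = 0.0037854118 m^3, so 30.57 gallon = 30.57 * 0.0037854118 = 0.11572004 m^3. 56.43 m^2 is already in m^2. Combine: 0.11572004 m^3 / 56.43 m^2 = 0.0020506829 m. 1 au = 1.4959787e+11 m, so 0.0020506829 m = 0.0020506829 / 1.4959787e+11 = 1.3707969e-14 au ≈ 1.371e-14 au (4 s.f.). Final answer: 1.371e-14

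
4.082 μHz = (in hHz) 4.082e-08. Check: 1 μHz = 1e-06 Hz, so 4.082 μHz = 4.082 * 1e-06 = 4.082e-06 Hz. 1 hHz = 100 Hz, so 4.082e-06 Hz = 4.082e-06 / 100 = 4.082e-08 hHz.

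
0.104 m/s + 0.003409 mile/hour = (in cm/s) 0.104 m/s is already in m/s. 1 mile/hour = 0.44704 m/s, so 0.003409 mile/hour = 0.003409 * 0.44704 = 0.0015239594 m/s. Sum: 0.104 + 0.0015239594 = 0.10552396 m/s. 1 cm/s = 0.01 m/s, so 0.10552396 m/s = 0.10552396 / 0.01 = 10.552396 cm/s ≈ 10.55 cm/s (4 s.f.). Final answer: 10.55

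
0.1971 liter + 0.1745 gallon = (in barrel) 1 liter = 0.001 m^3, so 0.1971 liter = 0.1971 * 0.001 = 0.0001971 m^3. 1 gallon = 0.0037854118 m^3, so 0.1745 gallon = 0.1745 * 0.0037854118 = 0.00066055436 m^3. Sum: 0.0001971 + 0.00066055436 = 0.00085765436 m^3. 1 barrel = 0.15898729 m^3, so 0.00085765436 m^3 = 0.00085765436 / 0.15898729 = 0.0053944836 barrel ≈ 0.005394 barrel (4 s.f.). Final answer: 0.005394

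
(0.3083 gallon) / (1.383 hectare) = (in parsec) 2.735e-24. Check: 1 gallon = 0.0037854118 m^3, so 0.3083 gallon = 0.3083 * 0.0037854118 = 0.0011670425 m^3. 1 hectare = 10000 m^2, so 1.383 hectare = 1.383 * 10000 = 13830 m^2. Combine: 0.0011670425 m^3 / 13830 m^2 = 8.4384848e-08 m. 1 parsec = 3.0856776e+16 m, so 8.4384848e-08 m = 8.4384848e-08 / 3.0856776e+16 = 2.7347267e-24 parsec ≈ 2.735e-24 parsec (4 s.f.).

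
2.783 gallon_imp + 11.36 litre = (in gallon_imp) 5.282. Check: 1 gallon_imp = 0.00454609 m^3, so 2.783 gallon_imp = 2.783 * 0.00454609 = 0.012651768 m^3. 1 litre = 0.001 m^3, so 11.36 litre = 11.36 * 0.001 = 0.01136 m^3. Sum: 0.012651768 + 0.01136 = 0.024011768 m^3. 1 gallon_imp = 0.00454609 m^3, so 0.024011768 m^3 = 0.024011768 / 0.00454609 = 5.2818507 gallon_imp ≈ 5.282 gallon_imp (4 s.f.).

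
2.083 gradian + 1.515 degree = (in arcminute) 203.4. Check: 1 gradian = 0.015707963 rad, so 2.083 gradian = 2.083 * 0.015707963 = 0.032719687 rad. 1 degree = 0.017453293 rad, so 1.515 degree = 1.515 * 0.017453293 = 0.026441738 rad. Sum: 0.032719687 + 0.026441738 = 0.059161426 rad. 1 arcminute = 0.00029088821 rad, so 0.059161426 rad = 0.059161426 / 0.00029088821 = 203.382 arcminute ≈ 203.4 arcminute (4 s.f.).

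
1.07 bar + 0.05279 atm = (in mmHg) 1 bar = 100000 Pa, so 1.07 bar = 1.07 * 100000 = 107000 Pa. 1 atm = 101325 Pa, so 0.05279 atm = 0.05279 * 101325 = 5348.9468 Pa. Sum: 107000 + 5348.9468 = 112348.95 Pa. 1 mmHg = 133.32237 Pa, so 112348.95 Pa = 112348.95 / 133.32237 = 842.6864 mmHg ≈ 842.7 mmHg (4 s.f.). Final answer: 842.7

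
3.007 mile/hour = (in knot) 1 mile/hour = 0.44704 m/s, so 3.007 mile/hour = 3.007 * 0.44704 = 1.3442493 m/s. 1 knot = 0.51444444 m/s, so 1.3442493 m/s = 1.3442493 / 0.51444444 = 2.6130116 knot ≈ 2.613 knot (4 s.f.). Final answer: 2.613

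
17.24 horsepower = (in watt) 1.286e+04. Check: 1 horsepower = 745.69987 W, so 17.24 horsepower = 17.24 * 745.69987 = 12855.866 W. 12855.866 W = 12855.866 watt ≈ 1.286e+04 watt (4 s.f.).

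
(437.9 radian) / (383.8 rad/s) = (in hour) 437.9 radian = 437.9 rad. 383.8 rad/s is already in rad/s. Combine: 437.9 rad / 383.8 rad/s = 1.1409588 s. 1 hour = 3600 s, so 1.1409588 s = 1.1409588 / 3600 = 0.00031693301 hour ≈ 0.0003169 hour (4 s.f.). Final answer: 0.0003169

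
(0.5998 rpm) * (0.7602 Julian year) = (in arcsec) 1 rpm = 0.10471976 rad/s, so 0.5998 rpm = 0.5998 * 0.10471976 = 0.062810909 rad/s. 1 Julian year = 31557600 s, so 0.7602 Julian year = 0.7602 * 31557600 = 23990088 s. Combine: 0.062810909 rad/s * 23990088 s = 1506839.2 rad. 1 arcsec = 4.8481368e-06 rad, so 1506839.2 rad = 1506839.2 / 4.8481368e-06 = 3.108079e+11 arcsec ≈ 3.108e+11 arcsec (4 s.f.). Final answer: 3.108e+11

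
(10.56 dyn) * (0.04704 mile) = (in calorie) 1 dyn = 1e-05 N, so 10.56 dyn = 10.56 * 1e-05 = 0.0001056 N. 1 mile = 1609.344 m, so 0.04704 mile = 0.04704 * 1609.344 = 75.703542 m. Combine: 0.0001056 N * 75.703542 m = 0.007994294 J. 1 calorie = 4.184 J, so 0.007994294 J = 0.007994294 / 4.184 = 0.0019106821 calorie ≈ 0.001911 calorie (4 s.f.). Final answer: 0.001911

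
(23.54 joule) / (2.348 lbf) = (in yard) 23.54 joule = 23.54 J. 1 lbf = 4.4482216 N, so 2.348 lbf = 2.348 * 4.4482216 = 10.444424 N. Combine: 23.54 J / 10.444424 N = 2.2538341 m. 1 yard = 0.9144 m, so 2.2538341 m = 2.2538341 / 0.9144 = 2.464823 yard ≈ 2.465 yard (4 s.f.). Final answer: 2.465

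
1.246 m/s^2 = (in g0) 1 g0 = 9.80665 m/s^2, so 1.246 m/s^2 = 1.246 / 9.80665 = 0.12705664 g0 ≈ 0.1271 g0 (4 s.f.). Final answer: 0.1271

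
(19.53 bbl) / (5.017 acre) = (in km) 1.529e-07. Check: 1 bbl = 0.15898729 m^3, so 19.53 bbl = 19.53 * 0.15898729 = 3.1050219 m^3. 1 acre = 4046.8564 m^2, so 5.017 acre = 5.017 * 4046.8564 = 20303.079 m^2. Combine: 3.1050219 m^3 / 20303.079 m^2 = 0.00015293355 m. 1 km = 1000 m, so 0.00015293355 m = 0.00015293355 / 1000 = 1.5293355e-07 km ≈ 1.529e-07 km (4 s.f.).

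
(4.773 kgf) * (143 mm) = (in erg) 1 kgf = 9.80665 N, so 4.773 kgf = 4.773 * 9.80665 = 46.80714 N. 1 mm = 0.001 m, so 143 mm = 143 * 0.001 = 0.143 m. Combine: 46.80714 N * 0.143 m = 6.6934211 J. 1 erg = 1e-07 J, so 6.6934211 J = 6.6934211 / 1e-07 = 66934211 erg ≈ 6.693e+07 erg (4 s.f.). Final answer: 6.693e+07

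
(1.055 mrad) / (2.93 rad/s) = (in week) 1 mrad = 0.001 rad, so 1.055 mrad = 1.055 * 0.001 = 0.001055 rad. 2.93 rad/s is already in rad/s. Combine: 0.001055 rad / 2.93 rad/s = 0.00036006826 s. 1 week = 604800 s, so 0.00036006826 s = 0.00036006826 / 604800 = 5.9535096e-10 week ≈ 5.954e-10 week (4 s.f.). Final answer: 5.954e-10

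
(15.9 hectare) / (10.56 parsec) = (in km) 1 hectare = 10000 m^2, so 15.9 hectare = 15.9 * 10000 = 159000 m^2. 1 parsec = 3.0856776e+16 m, so 10.56 parsec = 10.56 * 3.0856776e+16 = 3.2584755e+17 m. Combine: 159000 m^2 / 3.2584755e+17 m = 4.8795825e-13 m. 1 km = 1000 m, so 4.8795825e-13 m = 4.8795825e-13 / 1000 = 4.8795825e-16 km ≈ 4.88e-16 km (4 s.f.). Final answer: 4.88e-16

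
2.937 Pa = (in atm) 1 atm = 101325 Pa, so 2.937 Pa = 2.937 / 101325 = 2.8985936e-05 atm ≈ 2.899e-05 atm (4 s.f.). Final answer: 2.899e-05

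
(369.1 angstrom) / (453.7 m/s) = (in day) 1 angstrom = 1e-10 m, so 369.1 angstrom = 369.1 * 1e-10 = 3.691e-08 m. 453.7 m/s is already in m/s. Combine: 3.691e-08 m / 453.7 m/s = 8.1353317e-11 s. 1 day = 86400 s, so 8.1353317e-11 s = 8.1353317e-11 / 86400 = 9.4158932e-16 day ≈ 9.416e-16 day (4 s.f.). Final answer: 9.416e-16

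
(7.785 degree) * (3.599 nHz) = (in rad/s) 1 degree = 0.017453293 rad, so 7.785 degree = 7.785 * 0.017453293 = 0.13587388 rad. 1 nHz = 1e-09 Hz, so 3.599 nHz = 3.599 * 1e-09 = 3.599e-09 Hz. Combine: 0.13587388 rad * 3.599e-09 Hz = 4.890101e-10 rad/s. Result: 4.890101e-10 rad/s ≈ 4.89e-10 rad/s (4 s.f.). Final answer: 4.89e-10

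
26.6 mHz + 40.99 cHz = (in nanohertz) 1 mHz = 0.001 Hz, so 26.6 mHz = 26.6 * 0.001 = 0.0266 Hz. 1 cHz = 0.01 Hz, so 40.99 cHz = 40.99 * 0.01 = 0.4099 Hz. Sum: 0.0266 + 0.4099 = 0.4365 Hz. 1 nanohertz = 1e-09 Hz, so 0.4365 Hz = 0.4365 / 1e-09 = 4.365e+08 nanohertz. Final answer: 4.365e+08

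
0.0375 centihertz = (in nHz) 1 centihertz = 0.01 Hz, so 0.0375 centihertz = 0.0375 * 0.01 = 0.000375 Hz. 1 nHz = 1e-09 Hz, so 0.000375 Hz = 0.000375 / 1e-09 = 375000 nHz ≈ 3.75e+05 nHz (4 s.f.). Final answer: 3.75e+05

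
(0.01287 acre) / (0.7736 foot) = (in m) 1 acre = 4046.8564 m^2, so 0.01287 acre = 0.01287 * 4046.8564 = 52.083042 m^2. 1 foot = 0.3048 m, so 0.7736 foot = 0.7736 * 0.3048 = 0.23579328 m. Combine: 52.083042 m^2 / 0.23579328 m = 220.88434 m. Result: 220.88434 m ≈ 220.9 m (4 s.f.). Final answer: 220.9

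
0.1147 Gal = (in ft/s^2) 0.003763. Check: 1 Gal = 0.01 m/s^2, so 0.1147 Gal = 0.1147 * 0.01 = 0.001147 m/s^2. 1 ft/s^2 = 0.3048 m/s^2, so 0.001147 m/s^2 = 0.001147 / 0.3048 = 0.0037631234 ft/s^2 ≈ 0.003763 ft/s^2 (4 s.f.).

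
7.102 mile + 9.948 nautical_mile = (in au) 1.996e-07. Check: 1 mile = 1609.344 m, so 7.102 mile = 7.102 * 1609.344 = 11429.561 m. 1 nautical_mile = 1852 m, so 9.948 nautical_mile = 9.948 * 1852 = 18423.696 m. Sum: 11429.561 + 18423.696 = 29853.257 m. 1 au = 1.4959787e+11 m, so 29853.257 m = 29853.257 / 1.4959787e+11 = 1.995567e-07 au ≈ 1.996e-07 au (4 s.f.).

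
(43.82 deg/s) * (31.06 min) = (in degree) 1 deg/s = 0.017453293 rad/s, so 43.82 deg/s = 43.82 * 0.017453293 = 0.76480328 rad/s. 1 min = 60 s, so 31.06 min = 31.06 * 60 = 1863.6 s. Combine: 0.76480328 rad/s * 1863.6 s = 1425.2874 rad. 1 degree = 0.017453293 rad, so 1425.2874 rad = 1425.2874 / 0.017453293 = 81662.952 degree ≈ 8.166e+04 degree (4 s.f.). Final answer: 8.166e+04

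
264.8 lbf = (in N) 1 lbf = 4.4482216 N, so 264.8 lbf = 264.8 * 4.4482216 = 1177.8891 N. Result: 1177.8891 N ≈ 1178 N (4 s.f.). Final answer: 1178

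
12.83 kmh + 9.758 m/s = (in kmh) 47.96. Check: 1 kmh = 0.27777778 m/s, so 12.83 kmh = 12.83 * 0.27777778 = 3.5638889 m/s. 9.758 m/s is already in m/s. Sum: 3.5638889 + 9.758 = 13.321889 m/s. 1 kmh = 0.27777778 m/s, so 13.321889 m/s = 13.321889 / 0.27777778 = 47.9588 kmh ≈ 47.96 kmh (4 s.f.).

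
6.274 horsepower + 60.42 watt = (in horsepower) 6.355. Check: 1 horsepower = 745.69987 W, so 6.274 horsepower = 6.274 * 745.69987 = 4678.521 W. 60.42 watt = 60.42 W. Sum: 4678.521 + 60.42 = 4738.941 W. 1 horsepower = 745.69987 W, so 4738.941 W = 4738.941 / 745.69987 = 6.3550246 horsepower ≈ 6.355 horsepower (4 s.f.).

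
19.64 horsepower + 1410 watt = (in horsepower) 21.53. Check: 1 horsepower = 745.69987 W, so 19.64 horsepower = 19.64 * 745.69987 = 14645.545 W. 1410 watt = 1410 W. Sum: 14645.545 + 1410 = 16055.545 W. 1 horsepower = 745.69987 W, so 16055.545 W = 16055.545 / 745.69987 = 21.530841 horsepower ≈ 21.53 horsepower (4 s.f.).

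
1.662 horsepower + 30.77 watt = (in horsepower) 1.703. Check: 1 horsepower = 745.69987 W, so 1.662 horsepower = 1.662 * 745.69987 = 1239.3532 W. 30.77 watt = 30.77 W. Sum: 1239.3532 + 30.77 = 1270.1232 W. 1 horsepower = 745.69987 W, so 1270.1232 W = 1270.1232 / 745.69987 = 1.7032632 horsepower ≈ 1.703 horsepower (4 s.f.).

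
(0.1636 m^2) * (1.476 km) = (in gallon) 6.379e+04. Check: 0.1636 m^2 is already in m^2. 1 km = 1000 m, so 1.476 km = 1.476 * 1000 = 1476 m. Combine: 0.1636 m^2 * 1476 m = 241.4736 m^3. 1 gallon = 0.0037854118 m^3, so 241.4736 m^3 = 241.4736 / 0.0037854118 = 63790.577 gallon ≈ 6.379e+04 gallon (4 s.f.).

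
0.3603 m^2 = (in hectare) 3.603e-05. Check: 1 hectare = 10000 m^2, so 0.3603 m^2 = 0.3603 / 10000 = 3.603e-05 hectare.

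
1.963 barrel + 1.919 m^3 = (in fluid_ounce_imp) 7.852e+04. Check: 1 barrel = 0.15898729 m^3, so 1.963 barrel = 1.963 * 0.15898729 = 0.31209206 m^3. 1.919 m^3 is already in m^3. Sum: 0.31209206 + 1.919 = 2.2310921 m^3. 1 fluid_ounce_imp = 2.8413063e-05 m^3, so 2.2310921 m^3 = 2.2310921 / 2.8413063e-05 = 78523.463 fluid_ounce_imp ≈ 7.852e+04 fluid_ounce_imp (4 s.f.).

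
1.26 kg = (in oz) 1 oz = 0.028349523 kg, so 1.26 kg = 1.26 / 0.028349523 = 44.445192 oz ≈ 44.45 oz (4 s.f.). Final answer: 44.45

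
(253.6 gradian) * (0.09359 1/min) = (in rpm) 0.05934. Check: 1 gradian = 0.015707963 rad, so 253.6 gradian = 253.6 * 0.015707963 = 3.9835395 rad. 1 1/min = 0.016666667 Hz, so 0.09359 1/min = 0.09359 * 0.016666667 = 0.0015598333 Hz. Combine: 3.9835395 rad * 0.0015598333 Hz = 0.0062136577 rad/s. 1 rpm = 0.10471976 rad/s, so 0.0062136577 rad/s = 0.0062136577 / 0.10471976 = 0.05933606 rpm ≈ 0.05934 rpm (4 s.f.).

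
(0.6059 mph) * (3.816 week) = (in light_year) 6.608e-11. Check: 1 mph = 0.44704 m/s, so 0.6059 mph = 0.6059 * 0.44704 = 0.27086154 m/s. 1 week = 604800 s, so 3.816 week = 3.816 * 604800 = 2307916.8 s. Combine: 0.27086154 m/s * 2307916.8 s = 625125.89 m. 1 light_year = 9.4607305e+15 m, so 625125.89 m = 625125.89 / 9.4607305e+15 = 6.6075859e-11 light_year ≈ 6.608e-11 light_year (4 s.f.).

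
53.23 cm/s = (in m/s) 1 cm/s = 0.01 m/s, so 53.23 cm/s = 53.23 * 0.01 = 0.5323 m/s. Result: 0.5323 m/s. Final answer: 0.5323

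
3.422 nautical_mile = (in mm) 1 nautical_mile = 1852 m, so 3.422 nautical_mile = 3.422 * 1852 = 6337.544 m. 1 mm = 0.001 m, so 6337.544 m = 6337.544 / 0.001 = 6337544 mm ≈ 6.338e+06 mm (4 s.f.). Final answer: 6.338e+06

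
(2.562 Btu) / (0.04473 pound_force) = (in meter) 1.359e+04. Check: 1 Btu = 1055.0559 J, so 2.562 Btu = 2.562 * 1055.0559 = 2703.0531 J. 1 pound_force = 4.4482216 N, so 0.04473 pound_force = 0.04473 * 4.4482216 = 0.19896895 N. Combine: 2703.0531 J / 0.19896895 N = 13585.301 m. 13585.301 m = 13585.301 meter ≈ 1.359e+04 meter (4 s.f.).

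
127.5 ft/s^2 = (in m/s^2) 38.86. Check: 1 ft/s^2 = 0.3048 m/s^2, so 127.5 ft/s^2 = 127.5 * 0.3048 = 38.862 m/s^2. Result: 38.862 m/s^2 ≈ 38.86 m/s^2 (4 s.f.).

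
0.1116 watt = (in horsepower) 0.0001497. Check: 0.1116 watt = 0.1116 W. 1 horsepower = 745.69987 W, so 0.1116 W = 0.1116 / 745.69987 = 0.00014965807 horsepower ≈ 0.0001497 horsepower (4 s.f.).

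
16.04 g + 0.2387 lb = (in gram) 1 g = 0.001 kg, so 16.04 g = 16.04 * 0.001 = 0.01604 kg. 1 lb = 0.45359237 kg, so 0.2387 lb = 0.2387 * 0.45359237 = 0.1082725 kg. Sum: 0.01604 + 0.1082725 = 0.1243125 kg. 1 gram = 0.001 kg, so 0.1243125 kg = 0.1243125 / 0.001 = 124.3125 gram ≈ 124.3 gram (4 s.f.). Final answer: 124.3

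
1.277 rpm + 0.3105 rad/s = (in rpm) 4.242. Check: 1 rpm = 0.10471976 rad/s, so 1.277 rpm = 1.277 * 0.10471976 = 0.13372713 rad/s. 0.3105 rad/s is already in rad/s. Sum: 0.13372713 + 0.3105 = 0.44422713 rad/s. 1 rpm = 0.10471976 rad/s, so 0.44422713 rad/s = 0.44422713 / 0.10471976 = 4.2420566 rpm ≈ 4.242 rpm (4 s.f.).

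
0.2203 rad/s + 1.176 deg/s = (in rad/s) 0.2408. Check: 0.2203 rad/s is already in rad/s. 1 deg/s = 0.017453293 rad/s, so 1.176 deg/s = 1.176 * 0.017453293 = 0.020525072 rad/s. Sum: 0.2203 + 0.020525072 = 0.24082507 rad/s. Result: 0.24082507 rad/s ≈ 0.2408 rad/s (4 s.f.).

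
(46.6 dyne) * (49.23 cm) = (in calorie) 1 dyne = 1e-05 N, so 46.6 dyne = 46.6 * 1e-05 = 0.000466 N. 1 cm = 0.01 m, so 49.23 cm = 49.23 * 0.01 = 0.4923 m. Combine: 0.000466 N * 0.4923 m = 0.0002294118 J. 1 calorie = 4.184 J, so 0.0002294118 J = 0.0002294118 / 4.184 = 5.4830736e-05 calorie ≈ 5.483e-05 calorie (4 s.f.). Final answer: 5.483e-05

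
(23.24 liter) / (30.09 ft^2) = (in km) 1 liter = 0.001 m^3, so 23.24 liter = 23.24 * 0.001 = 0.02324 m^3. 1 ft^2 = 0.09290304 m^2, so 30.09 ft^2 = 30.09 * 0.09290304 = 2.7954525 m^2. Combine: 0.02324 m^3 / 2.7954525 m^2 = 0.0083135021 m. 1 km = 1000 m, so 0.0083135021 m = 0.0083135021 / 1000 = 8.3135021e-06 km ≈ 8.314e-06 km (4 s.f.). Final answer: 8.314e-06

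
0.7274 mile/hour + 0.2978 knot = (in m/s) 1 mile/hour = 0.44704 m/s, so 0.7274 mile/hour = 0.7274 * 0.44704 = 0.3251769 m/s. 1 knot = 0.51444444 m/s, so 0.2978 knot = 0.2978 * 0.51444444 = 0.15320156 m/s. Sum: 0.3251769 + 0.15320156 = 0.47837845 m/s. Result: 0.47837845 m/s ≈ 0.4784 m/s (4 s.f.). Final answer: 0.4784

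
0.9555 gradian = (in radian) 0.01501. Check: 1 gradian = 0.015707963 rad, so 0.9555 gradian = 0.9555 * 0.015707963 = 0.015008959 rad. 0.015008959 rad = 0.015008959 radian ≈ 0.01501 radian (4 s.f.).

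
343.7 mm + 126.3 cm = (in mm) 1607. Check: 1 mm = 0.001 m, so 343.7 mm = 343.7 * 0.001 = 0.3437 m. 1 cm = 0.01 m, so 126.3 cm = 126.3 * 0.01 = 1.263 m. Sum: 0.3437 + 1.263 = 1.6067 m. 1 mm = 0.001 m, so 1.6067 m = 1.6067 / 0.001 = 1606.7 mm ≈ 1607 mm (4 s.f.).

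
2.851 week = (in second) 1 week = 604800 s, so 2.851 week = 2.851 * 604800 = 1724284.8 s. 1724284.8 s = 1724284.8 second ≈ 1.724e+06 second (4 s.f.). Final answer: 1.724e+06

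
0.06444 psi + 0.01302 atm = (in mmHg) 13.23. Check: 1 psi = 6894.7573 Pa, so 0.06444 psi = 0.06444 * 6894.7573 = 444.29816 Pa. 1 atm = 101325 Pa, so 0.01302 atm = 0.01302 * 101325 = 1319.2515 Pa. Sum: 444.29816 + 1319.2515 = 1763.5497 Pa. 1 mmHg = 133.32237 Pa, so 1763.5497 Pa = 1763.5497 / 133.32237 = 13.22771 mmHg ≈ 13.23 mmHg (4 s.f.).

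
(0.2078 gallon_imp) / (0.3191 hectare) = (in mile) 1 gallon_imp = 0.00454609 m^3, so 0.2078 gallon_imp = 0.2078 * 0.00454609 = 0.0009446775 m^3. 1 hectare = 10000 m^2, so 0.3191 hectare = 0.3191 * 10000 = 3191 m^2. Combine: 0.0009446775 m^3 / 3191 m^2 = 2.9604434e-07 m. 1 mile = 1609.344 m, so 2.9604434e-07 m = 2.9604434e-07 / 1609.344 = 1.8395343e-10 mile ≈ 1.84e-10 mile (4 s.f.). Final answer: 1.84e-10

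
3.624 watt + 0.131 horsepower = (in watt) 3.624 watt = 3.624 W. 1 horsepower = 745.69987 W, so 0.131 horsepower = 0.131 * 745.69987 = 97.686683 W. Sum: 3.624 + 97.686683 = 101.31068 W. 101.31068 W = 101.31068 watt ≈ 101.3 watt (4 s.f.). Final answer: 101.3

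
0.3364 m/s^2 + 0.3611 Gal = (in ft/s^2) 1.116. Check: 0.3364 m/s^2 is already in m/s^2. 1 Gal = 0.01 m/s^2, so 0.3611 Gal = 0.3611 * 0.01 = 0.003611 m/s^2. Sum: 0.3364 + 0.003611 = 0.340011 m/s^2. 1 ft/s^2 = 0.3048 m/s^2, so 0.340011 m/s^2 = 0.340011 / 0.3048 = 1.1155217 ft/s^2 ≈ 1.116 ft/s^2 (4 s.f.).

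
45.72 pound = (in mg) 1 pound = 0.45359237 kg, so 45.72 pound = 45.72 * 0.45359237 = 20.738243 kg. 1 mg = 1e-06 kg, so 20.738243 kg = 20.738243 / 1e-06 = 20738243 mg ≈ 2.074e+07 mg (4 s.f.). Final answer: 2.074e+07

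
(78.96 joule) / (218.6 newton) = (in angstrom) 78.96 joule = 78.96 J. 218.6 newton = 218.6 N. Combine: 78.96 J / 218.6 N = 0.36120769 m. 1 angstrom = 1e-10 m, so 0.36120769 m = 0.36120769 / 1e-10 = 3.6120769e+09 angstrom ≈ 3.612e+09 angstrom (4 s.f.). Final answer: 3.612e+09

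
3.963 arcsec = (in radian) 1 arcsec = 4.8481368e-06 rad, so 3.963 arcsec = 3.963 * 4.8481368e-06 = 1.9213166e-05 rad. 1.9213166e-05 rad = 1.9213166e-05 radian ≈ 1.921e-05 radian (4 s.f.). Final answer: 1.921e-05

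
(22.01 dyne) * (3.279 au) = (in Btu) 1 dyne = 1e-05 N, so 22.01 dyne = 22.01 * 1e-05 = 0.0002201 N. 1 au = 1.4959787e+11 m, so 3.279 au = 3.279 * 1.4959787e+11 = 4.9053142e+11 m. Combine: 0.0002201 N * 4.9053142e+11 m = 1.0796597e+08 J. 1 Btu = 1055.0559 J, so 1.0796597e+08 J = 1.0796597e+08 / 1055.0559 = 102331.99 Btu ≈ 1.023e+05 Btu (4 s.f.). Final answer: 1.023e+05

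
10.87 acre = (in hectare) 4.399. Check: 1 acre = 4046.8564 m^2, so 10.87 acre = 10.87 * 4046.8564 = 43989.329 m^2. 1 hectare = 10000 m^2, so 43989.329 m^2 = 43989.329 / 10000 = 4.3989329 hectare ≈ 4.399 hectare (4 s.f.).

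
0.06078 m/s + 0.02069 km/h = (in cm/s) 0.06078 m/s is already in m/s. 1 km/h = 0.27777778 m/s, so 0.02069 km/h = 0.02069 * 0.27777778 = 0.0057472222 m/s. Sum: 0.06078 + 0.0057472222 = 0.066527222 m/s. 1 cm/s = 0.01 m/s, so 0.066527222 m/s = 0.066527222 / 0.01 = 6.6527222 cm/s ≈ 6.653 cm/s (4 s.f.). Final answer: 6.653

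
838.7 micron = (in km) 8.387e-07. Check: 1 micron = 1e-06 m, so 838.7 micron = 838.7 * 1e-06 = 0.0008387 m. 1 km = 1000 m, so 0.0008387 m = 0.0008387 / 1000 = 8.387e-07 km.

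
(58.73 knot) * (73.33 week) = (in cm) 1.34e+11. Check: 1 knot = 0.51444444 m/s, so 58.73 knot = 58.73 * 0.51444444 = 30.213322 m/s. 1 week = 604800 s, so 73.33 week = 73.33 * 604800 = 44349984 s. Combine: 30.213322 m/s * 44349984 s = 1.3399604e+09 m. 1 cm = 0.01 m, so 1.3399604e+09 m = 1.3399604e+09 / 0.01 = 1.3399604e+11 cm ≈ 1.34e+11 cm (4 s.f.).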